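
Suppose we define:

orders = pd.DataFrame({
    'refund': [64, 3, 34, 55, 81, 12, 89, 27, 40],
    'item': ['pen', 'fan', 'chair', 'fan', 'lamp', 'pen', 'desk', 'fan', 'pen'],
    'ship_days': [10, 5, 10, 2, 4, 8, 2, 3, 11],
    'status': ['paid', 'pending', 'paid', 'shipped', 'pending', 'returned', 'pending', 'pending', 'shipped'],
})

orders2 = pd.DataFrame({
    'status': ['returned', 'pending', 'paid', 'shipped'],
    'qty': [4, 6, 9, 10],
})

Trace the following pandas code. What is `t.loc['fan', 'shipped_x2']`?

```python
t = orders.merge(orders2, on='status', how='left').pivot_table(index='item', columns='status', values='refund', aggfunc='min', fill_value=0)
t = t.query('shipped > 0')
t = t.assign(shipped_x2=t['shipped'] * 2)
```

110

merge on 'status' (how='left') → 9 rows:
   refund   item  ship_days    status  qty
0      64    pen         10      paid    9
1       3    fan          5   pending    6
2      34  chair         10      paid    9
3      55    fan          2   shipped   10
4      81   lamp          4   pending    6
5      12    pen          8  returned    4
6      89   desk          2   pending    6
7      27    fan          3   pending    6
8      40    pen         11   shipped   10
pivot: rows=item, cols=status, min(refund):
status  paid  pending  returned  shipped
item                                    
chair     34        0         0        0
desk       0       89         0        0
fan        0        3         0       55
lamp       0       81         0        0
pen       64        0        12       40
filter rows where shipped > 0:
status  paid  pending  returned  shipped
item                                    
fan        0        3         0       55
pen       64        0        12       40
add column shipped_x2 = t['shipped'] * 2:
status  paid  pending  returned  shipped  shipped_x2
item                                                
fan        0        3         0       55         110
pen       64        0        12       40          80
Taking the value at row 'fan', column 'shipped_x2' gives 110.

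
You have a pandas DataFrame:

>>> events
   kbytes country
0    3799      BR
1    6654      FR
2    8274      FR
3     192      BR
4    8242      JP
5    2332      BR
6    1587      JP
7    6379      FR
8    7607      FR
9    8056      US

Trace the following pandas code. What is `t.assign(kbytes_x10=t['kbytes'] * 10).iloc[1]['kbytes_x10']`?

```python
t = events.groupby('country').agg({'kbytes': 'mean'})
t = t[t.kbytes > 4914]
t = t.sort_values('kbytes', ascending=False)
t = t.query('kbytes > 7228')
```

group by country, mean of kbytes:
              kbytes
country             
BR       2107.666667
FR       7228.500000
JP       4914.500000
US       8056.000000
filter rows where kbytes > 4914:
         kbytes
country        
FR       7228.5
JP       4914.5
US       8056.0
sort by kbytes descending:
         kbytes
country        
US       8056.0
FR       7228.5
JP       4914.5
filter rows where kbytes > 7228:
         kbytes
country        
US       8056.0
FR       7228.5
add column kbytes_x10 = t['kbytes'] * 10:
         kbytes  kbytes_x10
country                    
US       8056.0     80560.0
FR       7228.5     72285.0
So iloc[1]['kbytes_x10'] = 72285.0.

72285.0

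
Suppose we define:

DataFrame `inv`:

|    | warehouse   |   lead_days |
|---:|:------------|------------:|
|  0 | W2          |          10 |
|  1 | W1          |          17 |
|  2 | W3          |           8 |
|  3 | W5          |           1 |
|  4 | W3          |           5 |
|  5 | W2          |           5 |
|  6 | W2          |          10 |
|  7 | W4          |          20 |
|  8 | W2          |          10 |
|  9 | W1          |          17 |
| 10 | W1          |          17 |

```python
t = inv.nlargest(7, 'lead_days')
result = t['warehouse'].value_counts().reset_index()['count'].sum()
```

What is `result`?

7

take 7 rows with largest lead_days:
   warehouse  lead_days
7         W4         20
1         W1         17
9         W1         17
10        W1         17
0         W2         10
6         W2         10
8         W2         10
value_counts of warehouse:
warehouse
W1    3
W2    3
W4    1
Name: count, dtype: int64
reset_index():
  warehouse  count
0        W1      3
1        W2      3
2        W4      1
sum of column 'count' → 7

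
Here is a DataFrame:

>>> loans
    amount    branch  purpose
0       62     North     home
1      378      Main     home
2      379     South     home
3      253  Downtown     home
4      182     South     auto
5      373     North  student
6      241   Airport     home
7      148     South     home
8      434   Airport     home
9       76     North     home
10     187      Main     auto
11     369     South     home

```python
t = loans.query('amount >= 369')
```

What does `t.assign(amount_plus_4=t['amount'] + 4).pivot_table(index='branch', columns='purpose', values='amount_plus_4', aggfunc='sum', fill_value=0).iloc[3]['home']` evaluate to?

756

filter rows where amount >= 369:
    amount   branch  purpose
1      378     Main     home
2      379    South     home
5      373    North  student
8      434  Airport     home
11     369    South     home
add column amount_plus_4 = t['amount'] + 4:
    amount   branch  purpose  amount_plus_4
1      378     Main     home            382
2      379    South     home            383
5      373    North  student            377
8      434  Airport     home            438
11     369    South     home            373
pivot: rows=branch, cols=purpose, sum(amount_plus_4):
purpose  home  student
branch                
Airport   438        0
Main      382        0
North       0      377
South     756        0
The value at position 3, column 'home' is 756.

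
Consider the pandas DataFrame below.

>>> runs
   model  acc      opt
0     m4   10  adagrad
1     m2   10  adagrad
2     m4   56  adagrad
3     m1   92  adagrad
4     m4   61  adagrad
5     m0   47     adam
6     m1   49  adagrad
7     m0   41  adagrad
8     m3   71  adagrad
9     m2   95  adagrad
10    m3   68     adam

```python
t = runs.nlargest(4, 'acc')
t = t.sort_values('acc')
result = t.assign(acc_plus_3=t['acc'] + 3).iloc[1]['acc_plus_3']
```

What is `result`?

74

take 4 rows with largest acc:
   model  acc      opt
9     m2   95  adagrad
3     m1   92  adagrad
8     m3   71  adagrad
10    m3   68     adam
sort by acc:
   model  acc      opt
10    m3   68     adam
8     m3   71  adagrad
3     m1   92  adagrad
9     m2   95  adagrad
add column acc_plus_3 = t['acc'] + 3:
   model  acc      opt  acc_plus_3
10    m3   68     adam          71
8     m3   71  adagrad          74
3     m1   92  adagrad          95
9     m2   95  adagrad          98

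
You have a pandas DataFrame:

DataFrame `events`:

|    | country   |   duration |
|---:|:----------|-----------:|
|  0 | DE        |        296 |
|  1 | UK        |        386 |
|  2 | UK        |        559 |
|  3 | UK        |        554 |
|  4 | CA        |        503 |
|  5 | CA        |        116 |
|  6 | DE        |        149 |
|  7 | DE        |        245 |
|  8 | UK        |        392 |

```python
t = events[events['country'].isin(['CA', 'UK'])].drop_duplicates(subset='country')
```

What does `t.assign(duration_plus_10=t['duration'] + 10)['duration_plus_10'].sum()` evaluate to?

909

filter rows where country in ['CA', 'UK']:
  country  duration
1      UK       386
2      UK       559
3      UK       554
4      CA       503
5      CA       116
8      UK       392
drop duplicate country (keep=first):
  country  duration
1      UK       386
4      CA       503
add column duration_plus_10 = t['duration'] + 10:
  country  duration  duration_plus_10
1      UK       386               396
4      CA       503               513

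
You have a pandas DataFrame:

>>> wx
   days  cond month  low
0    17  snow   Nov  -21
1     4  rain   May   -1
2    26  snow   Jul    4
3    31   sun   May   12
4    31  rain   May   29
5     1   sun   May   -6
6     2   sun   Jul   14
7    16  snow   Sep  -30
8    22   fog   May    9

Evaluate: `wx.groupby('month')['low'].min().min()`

group by month, min of low:
month
Jul     4
May    -6
Nov   -21
Sep   -30
Name: low, dtype: int64
The min of the resulting series is -30.

-30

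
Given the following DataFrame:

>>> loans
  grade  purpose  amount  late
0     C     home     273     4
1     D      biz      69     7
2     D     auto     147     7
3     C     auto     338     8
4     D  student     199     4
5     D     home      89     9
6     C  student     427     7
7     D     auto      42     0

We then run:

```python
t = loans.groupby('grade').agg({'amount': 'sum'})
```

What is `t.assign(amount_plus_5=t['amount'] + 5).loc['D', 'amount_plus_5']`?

551

group by grade, sum of amount:
       amount
grade        
C        1038
D         546
add column amount_plus_5 = t['amount'] + 5:
       amount  amount_plus_5
grade                       
C        1038           1043
D         546            551
Reading off the value at row 'D', column 'amount_plus_5', we get 551.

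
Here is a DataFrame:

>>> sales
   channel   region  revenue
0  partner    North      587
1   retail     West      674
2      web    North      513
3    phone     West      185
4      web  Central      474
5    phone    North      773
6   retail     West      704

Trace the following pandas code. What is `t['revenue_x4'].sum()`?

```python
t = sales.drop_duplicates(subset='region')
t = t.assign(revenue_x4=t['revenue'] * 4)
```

6940

drop duplicate region (keep=first):
   channel   region  revenue
0  partner    North      587
1   retail     West      674
4      web  Central      474
add column revenue_x4 = t['revenue'] * 4:
   channel   region  revenue  revenue_x4
0  partner    North      587        2348
1   retail     West      674        2696
4      web  Central      474        1896
The sum of column 'revenue_x4' is 6940.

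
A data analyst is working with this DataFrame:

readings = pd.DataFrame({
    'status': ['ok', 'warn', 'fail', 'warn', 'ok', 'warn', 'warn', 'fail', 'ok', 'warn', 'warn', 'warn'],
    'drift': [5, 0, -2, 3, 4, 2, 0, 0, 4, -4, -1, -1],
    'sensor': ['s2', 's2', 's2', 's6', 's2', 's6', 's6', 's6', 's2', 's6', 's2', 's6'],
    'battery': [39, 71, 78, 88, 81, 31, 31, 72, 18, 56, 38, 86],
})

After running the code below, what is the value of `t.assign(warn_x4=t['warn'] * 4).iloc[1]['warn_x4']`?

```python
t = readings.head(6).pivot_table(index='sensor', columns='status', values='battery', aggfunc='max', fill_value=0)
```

take first 6 rows:
  status  drift sensor  battery
0     ok      5     s2       39
1   warn      0     s2       71
2   fail     -2     s2       78
3   warn      3     s6       88
4     ok      4     s2       81
5   warn      2     s6       31
pivot: rows=sensor, cols=status, max(battery):
status  fail  ok  warn
sensor                
s2        78  81    71
s6         0   0    88
add column warn_x4 = t['warn'] * 4:
status  fail  ok  warn  warn_x4
sensor                         
s2        78  81    71      284
s6         0   0    88      352
Taking the value at position 1, column 'warn_x4' gives 352.

352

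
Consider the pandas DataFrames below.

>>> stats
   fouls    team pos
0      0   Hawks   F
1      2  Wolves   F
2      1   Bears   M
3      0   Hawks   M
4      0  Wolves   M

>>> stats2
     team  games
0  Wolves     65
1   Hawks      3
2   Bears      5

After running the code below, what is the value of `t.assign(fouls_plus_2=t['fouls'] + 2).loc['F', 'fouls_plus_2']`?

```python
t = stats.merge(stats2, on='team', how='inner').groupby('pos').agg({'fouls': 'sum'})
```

4

merge on 'team' (how='inner') → 5 rows:
   fouls    team pos  games
0      0   Hawks   F      3
1      2  Wolves   F     65
2      1   Bears   M      5
3      0   Hawks   M      3
4      0  Wolves   M     65
group by pos, sum of fouls:
     fouls
pos       
F        2
M        1
add column fouls_plus_2 = t['fouls'] + 2:
     fouls  fouls_plus_2
pos                     
F        2             4
M        1             3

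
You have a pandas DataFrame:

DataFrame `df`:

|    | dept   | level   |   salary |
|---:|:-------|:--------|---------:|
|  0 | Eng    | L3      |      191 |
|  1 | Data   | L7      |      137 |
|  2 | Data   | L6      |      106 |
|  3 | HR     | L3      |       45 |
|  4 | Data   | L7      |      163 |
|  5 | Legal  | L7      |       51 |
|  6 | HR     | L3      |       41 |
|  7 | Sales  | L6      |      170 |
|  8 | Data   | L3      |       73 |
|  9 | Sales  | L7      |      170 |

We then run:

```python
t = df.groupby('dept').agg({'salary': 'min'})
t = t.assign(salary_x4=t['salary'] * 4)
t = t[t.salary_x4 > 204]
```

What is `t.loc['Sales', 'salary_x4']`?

group by dept, min of salary:
       salary
dept         
Data       73
Eng       191
HR         41
Legal      51
Sales     170
add column salary_x4 = t['salary'] * 4:
       salary  salary_x4
dept                    
Data       73        292
Eng       191        764
HR         41        164
Legal      51        204
Sales     170        680
filter rows where salary_x4 > 204:
       salary  salary_x4
dept                    
Data       73        292
Eng       191        764
Sales     170        680
Hence 680.

680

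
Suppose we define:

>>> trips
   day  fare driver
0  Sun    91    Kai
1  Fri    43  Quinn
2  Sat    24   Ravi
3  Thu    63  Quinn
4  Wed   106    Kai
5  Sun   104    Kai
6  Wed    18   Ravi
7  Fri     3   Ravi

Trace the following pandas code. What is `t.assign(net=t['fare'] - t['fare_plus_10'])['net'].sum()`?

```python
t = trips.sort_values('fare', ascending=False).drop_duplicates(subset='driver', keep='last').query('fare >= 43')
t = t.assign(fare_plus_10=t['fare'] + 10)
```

-20

sort by fare descending:
   day  fare driver
4  Wed   106    Kai
5  Sun   104    Kai
0  Sun    91    Kai
3  Thu    63  Quinn
1  Fri    43  Quinn
2  Sat    24   Ravi
6  Wed    18   Ravi
7  Fri     3   Ravi
drop duplicate driver (keep=last):
   day  fare driver
0  Sun    91    Kai
1  Fri    43  Quinn
7  Fri     3   Ravi
filter rows where fare >= 43:
   day  fare driver
0  Sun    91    Kai
1  Fri    43  Quinn
add column fare_plus_10 = t['fare'] + 10:
   day  fare driver  fare_plus_10
0  Sun    91    Kai           101
1  Fri    43  Quinn            53
add column net = t['fare'] - t['fare_plus_10']:
   day  fare driver  fare_plus_10  net
0  Sun    91    Kai           101  -10
1  Fri    43  Quinn            53  -10
Finally, sum of column 'net' = -20.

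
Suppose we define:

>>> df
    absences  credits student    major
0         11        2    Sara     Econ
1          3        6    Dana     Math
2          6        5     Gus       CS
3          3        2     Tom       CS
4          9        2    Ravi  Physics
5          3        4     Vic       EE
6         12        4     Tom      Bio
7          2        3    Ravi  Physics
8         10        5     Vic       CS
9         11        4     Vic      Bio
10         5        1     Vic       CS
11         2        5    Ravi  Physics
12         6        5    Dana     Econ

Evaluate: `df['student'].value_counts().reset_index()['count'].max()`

value_counts of student:
student
Vic     4
Ravi    3
Dana    2
Tom     2
Sara    1
Gus     1
Name: count, dtype: int64
reset_index():
  student  count
0     Vic      4
1    Ravi      3
2    Dana      2
3     Tom      2
4    Sara      1
5     Gus      1
The max of column 'count' is 4.

4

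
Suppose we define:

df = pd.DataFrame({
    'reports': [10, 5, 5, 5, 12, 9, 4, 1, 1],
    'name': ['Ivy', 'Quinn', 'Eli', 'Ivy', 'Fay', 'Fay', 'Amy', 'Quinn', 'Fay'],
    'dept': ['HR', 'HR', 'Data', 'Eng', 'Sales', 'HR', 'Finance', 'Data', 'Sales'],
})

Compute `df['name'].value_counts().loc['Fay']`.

3

value_counts of name:
name
Fay      3
Ivy      2
Quinn    2
Eli      1
Amy      1
Name: count, dtype: int64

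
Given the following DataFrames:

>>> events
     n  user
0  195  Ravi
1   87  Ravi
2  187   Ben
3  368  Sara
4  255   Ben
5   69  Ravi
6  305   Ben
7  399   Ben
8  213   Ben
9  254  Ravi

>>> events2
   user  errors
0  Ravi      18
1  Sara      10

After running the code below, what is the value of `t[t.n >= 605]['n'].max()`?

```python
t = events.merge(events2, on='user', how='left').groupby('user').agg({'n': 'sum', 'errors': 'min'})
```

1359

merge on 'user' (how='left') → 10 rows:
     n  user  errors
0  195  Ravi    18.0
1   87  Ravi    18.0
2  187   Ben     NaN
3  368  Sara    10.0
4  255   Ben     NaN
5   69  Ravi    18.0
6  305   Ben     NaN
7  399   Ben     NaN
8  213   Ben     NaN
9  254  Ravi    18.0
group by user: sum(n), min(errors):
         n  errors
user              
Ben   1359     NaN
Ravi   605    18.0
Sara   368    10.0
filter rows where n >= 605:
         n  errors
user              
Ben   1359     NaN
Ravi   605    18.0
Hence 1359.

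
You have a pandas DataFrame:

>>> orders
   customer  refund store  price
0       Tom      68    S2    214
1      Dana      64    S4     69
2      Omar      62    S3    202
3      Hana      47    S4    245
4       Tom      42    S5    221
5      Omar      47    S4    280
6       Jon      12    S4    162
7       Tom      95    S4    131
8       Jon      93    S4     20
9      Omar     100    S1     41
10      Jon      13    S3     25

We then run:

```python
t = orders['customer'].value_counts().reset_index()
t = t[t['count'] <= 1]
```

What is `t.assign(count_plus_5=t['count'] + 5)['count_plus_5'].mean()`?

6.0

value_counts of customer:
customer
Tom     3
Omar    3
Jon     3
Dana    1
Hana    1
Name: count, dtype: int64
reset_index():
  customer  count
0      Tom      3
1     Omar      3
2      Jon      3
3     Dana      1
4     Hana      1
filter rows where count <= 1:
  customer  count
3     Dana      1
4     Hana      1
add column count_plus_5 = t['count'] + 5:
  customer  count  count_plus_5
3     Dana      1             6
4     Hana      1             6
Hence 6.0.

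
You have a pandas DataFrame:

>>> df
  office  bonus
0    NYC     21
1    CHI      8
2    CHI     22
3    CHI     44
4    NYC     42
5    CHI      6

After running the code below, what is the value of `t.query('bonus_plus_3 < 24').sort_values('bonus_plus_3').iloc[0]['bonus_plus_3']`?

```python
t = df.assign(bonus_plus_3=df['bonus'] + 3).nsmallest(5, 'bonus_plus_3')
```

9

add column bonus_plus_3 = df['bonus'] + 3:
  office  bonus  bonus_plus_3
0    NYC     21            24
1    CHI      8            11
2    CHI     22            25
3    CHI     44            47
4    NYC     42            45
5    CHI      6             9
take 5 rows with smallest bonus_plus_3:
  office  bonus  bonus_plus_3
5    CHI      6             9
1    CHI      8            11
0    NYC     21            24
2    CHI     22            25
4    NYC     42            45
filter rows where bonus_plus_3 < 24:
  office  bonus  bonus_plus_3
5    CHI      6             9
1    CHI      8            11
sort by bonus_plus_3:
  office  bonus  bonus_plus_3
5    CHI      6             9
1    CHI      8            11
Taking the value at position 0, column 'bonus_plus_3' gives 9.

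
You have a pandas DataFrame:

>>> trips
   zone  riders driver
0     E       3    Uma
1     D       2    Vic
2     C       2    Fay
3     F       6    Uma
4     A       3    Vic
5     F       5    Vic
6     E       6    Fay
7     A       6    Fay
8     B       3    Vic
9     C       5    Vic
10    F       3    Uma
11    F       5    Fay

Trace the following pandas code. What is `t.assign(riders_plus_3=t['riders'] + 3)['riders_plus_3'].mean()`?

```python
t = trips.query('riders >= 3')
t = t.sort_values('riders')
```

filter rows where riders >= 3:
   zone  riders driver
0     E       3    Uma
3     F       6    Uma
4     A       3    Vic
5     F       5    Vic
6     E       6    Fay
7     A       6    Fay
8     B       3    Vic
9     C       5    Vic
10    F       3    Uma
11    F       5    Fay
sort by riders:
   zone  riders driver
0     E       3    Uma
4     A       3    Vic
8     B       3    Vic
10    F       3    Uma
5     F       5    Vic
9     C       5    Vic
11    F       5    Fay
3     F       6    Uma
6     E       6    Fay
7     A       6    Fay
add column riders_plus_3 = t['riders'] + 3:
   zone  riders driver  riders_plus_3
0     E       3    Uma              6
4     A       3    Vic              6
8     B       3    Vic              6
10    F       3    Uma              6
5     F       5    Vic              8
9     C       5    Vic              8
11    F       5    Fay              8
3     F       6    Uma              9
6     E       6    Fay              9
7     A       6    Fay              9
So mean() = 7.5.

7.5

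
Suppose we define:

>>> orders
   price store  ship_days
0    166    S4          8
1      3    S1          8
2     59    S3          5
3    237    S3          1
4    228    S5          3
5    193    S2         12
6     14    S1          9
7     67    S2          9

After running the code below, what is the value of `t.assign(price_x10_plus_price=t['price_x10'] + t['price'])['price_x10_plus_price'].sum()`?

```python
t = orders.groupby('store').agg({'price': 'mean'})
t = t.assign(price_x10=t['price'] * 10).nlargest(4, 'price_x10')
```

group by store, mean of price:
       price
store       
S1       8.5
S2     130.0
S3     148.0
S4     166.0
S5     228.0
add column price_x10 = t['price'] * 10:
       price  price_x10
store                  
S1       8.5       85.0
S2     130.0     1300.0
S3     148.0     1480.0
S4     166.0     1660.0
S5     228.0     2280.0
take 4 rows with largest price_x10:
       price  price_x10
store                  
S5     228.0     2280.0
S4     166.0     1660.0
S3     148.0     1480.0
S2     130.0     1300.0
add column price_x10_plus_price = t['price_x10'] + t['price']:
       price  price_x10  price_x10_plus_price
store                                        
S5     228.0     2280.0                2508.0
S4     166.0     1660.0                1826.0
S3     148.0     1480.0                1628.0
S2     130.0     1300.0                1430.0

7392.0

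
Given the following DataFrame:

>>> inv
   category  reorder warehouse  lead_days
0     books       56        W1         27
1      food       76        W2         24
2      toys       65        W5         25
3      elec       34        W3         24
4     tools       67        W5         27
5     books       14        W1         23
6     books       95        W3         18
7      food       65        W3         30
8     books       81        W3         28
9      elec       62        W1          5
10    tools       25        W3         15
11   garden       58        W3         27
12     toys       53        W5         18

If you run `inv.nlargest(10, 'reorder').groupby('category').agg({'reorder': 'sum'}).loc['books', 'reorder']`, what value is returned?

take 10 rows with largest reorder:
   category  reorder warehouse  lead_days
6     books       95        W3         18
8     books       81        W3         28
1      food       76        W2         24
4     tools       67        W5         27
2      toys       65        W5         25
7      food       65        W3         30
9      elec       62        W1          5
11   garden       58        W3         27
0     books       56        W1         27
12     toys       53        W5         18
group by category, sum of reorder:
          reorder
category         
books         232
elec           62
food          141
garden         58
tools          67
toys          118
Then the value at row 'books', column 'reorder': 232

232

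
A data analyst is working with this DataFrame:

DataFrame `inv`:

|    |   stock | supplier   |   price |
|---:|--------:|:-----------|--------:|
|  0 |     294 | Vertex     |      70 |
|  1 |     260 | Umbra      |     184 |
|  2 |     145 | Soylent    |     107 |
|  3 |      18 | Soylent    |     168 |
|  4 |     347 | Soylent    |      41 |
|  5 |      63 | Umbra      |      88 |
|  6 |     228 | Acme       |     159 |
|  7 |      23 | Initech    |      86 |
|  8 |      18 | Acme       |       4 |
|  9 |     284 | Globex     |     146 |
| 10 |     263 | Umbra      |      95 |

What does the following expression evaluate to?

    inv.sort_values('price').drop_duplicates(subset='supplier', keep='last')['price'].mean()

sort by price:
    stock supplier  price
8      18     Acme      4
4     347  Soylent     41
0     294   Vertex     70
7      23  Initech     86
5      63    Umbra     88
10    263    Umbra     95
2     145  Soylent    107
9     284   Globex    146
6     228     Acme    159
3      18  Soylent    168
1     260    Umbra    184
drop duplicate supplier (keep=last):
   stock supplier  price
0    294   Vertex     70
7     23  Initech     86
9    284   Globex    146
6    228     Acme    159
3     18  Soylent    168
1    260    Umbra    184

135.5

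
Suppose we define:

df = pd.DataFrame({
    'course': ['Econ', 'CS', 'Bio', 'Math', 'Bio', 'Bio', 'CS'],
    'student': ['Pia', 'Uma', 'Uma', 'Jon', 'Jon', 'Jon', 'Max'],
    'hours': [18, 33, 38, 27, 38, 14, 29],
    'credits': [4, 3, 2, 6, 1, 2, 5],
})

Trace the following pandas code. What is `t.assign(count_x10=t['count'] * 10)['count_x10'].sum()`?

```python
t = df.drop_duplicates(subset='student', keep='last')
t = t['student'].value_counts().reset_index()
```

40

drop duplicate student (keep=last):
  course student  hours  credits
0   Econ     Pia     18        4
2    Bio     Uma     38        2
5    Bio     Jon     14        2
6     CS     Max     29        5
value_counts of student:
student
Pia    1
Uma    1
Jon    1
Max    1
Name: count, dtype: int64
reset_index():
  student  count
0     Pia      1
1     Uma      1
2     Jon      1
3     Max      1
add column count_x10 = t['count'] * 10:
  student  count  count_x10
0     Pia      1         10
1     Uma      1         10
2     Jon      1         10
3     Max      1         10
The sum of column 'count_x10' is 40.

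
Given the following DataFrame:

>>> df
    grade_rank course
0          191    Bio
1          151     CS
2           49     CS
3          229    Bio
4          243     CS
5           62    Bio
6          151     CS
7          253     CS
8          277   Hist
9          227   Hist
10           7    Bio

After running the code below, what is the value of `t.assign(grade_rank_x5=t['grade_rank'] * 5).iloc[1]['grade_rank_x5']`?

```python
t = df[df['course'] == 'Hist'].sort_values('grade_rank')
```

filter rows where course == 'Hist':
   grade_rank course
8         277   Hist
9         227   Hist
sort by grade_rank:
   grade_rank course
9         227   Hist
8         277   Hist
add column grade_rank_x5 = t['grade_rank'] * 5:
   grade_rank course  grade_rank_x5
9         227   Hist           1135
8         277   Hist           1385
So iloc[1]['grade_rank_x5'] = 1385.

1385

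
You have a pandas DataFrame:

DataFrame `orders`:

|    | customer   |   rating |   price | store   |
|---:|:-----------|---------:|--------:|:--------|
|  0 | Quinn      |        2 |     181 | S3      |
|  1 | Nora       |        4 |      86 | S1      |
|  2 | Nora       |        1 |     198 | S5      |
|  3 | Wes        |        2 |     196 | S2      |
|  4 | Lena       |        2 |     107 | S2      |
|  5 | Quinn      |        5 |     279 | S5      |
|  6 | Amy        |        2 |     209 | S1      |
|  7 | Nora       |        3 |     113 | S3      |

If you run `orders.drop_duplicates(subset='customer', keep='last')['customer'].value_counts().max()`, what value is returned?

1

drop duplicate customer (keep=last):
  customer  rating  price store
3      Wes       2    196    S2
4     Lena       2    107    S2
5    Quinn       5    279    S5
6      Amy       2    209    S1
7     Nora       3    113    S3
value_counts of customer:
customer
Wes      1
Lena     1
Quinn    1
Amy      1
Nora     1
Name: count, dtype: int64
max of the resulting series → 1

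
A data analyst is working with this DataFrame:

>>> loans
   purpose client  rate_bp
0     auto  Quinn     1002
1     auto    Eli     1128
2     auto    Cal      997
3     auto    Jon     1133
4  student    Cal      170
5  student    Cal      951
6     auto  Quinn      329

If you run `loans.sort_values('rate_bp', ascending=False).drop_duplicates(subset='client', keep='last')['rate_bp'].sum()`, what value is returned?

sort by rate_bp descending:
   purpose client  rate_bp
3     auto    Jon     1133
1     auto    Eli     1128
0     auto  Quinn     1002
2     auto    Cal      997
5  student    Cal      951
6     auto  Quinn      329
4  student    Cal      170
drop duplicate client (keep=last):
   purpose client  rate_bp
3     auto    Jon     1133
1     auto    Eli     1128
6     auto  Quinn      329
4  student    Cal      170
Taking the sum of column 'rate_bp' gives 2760.

2760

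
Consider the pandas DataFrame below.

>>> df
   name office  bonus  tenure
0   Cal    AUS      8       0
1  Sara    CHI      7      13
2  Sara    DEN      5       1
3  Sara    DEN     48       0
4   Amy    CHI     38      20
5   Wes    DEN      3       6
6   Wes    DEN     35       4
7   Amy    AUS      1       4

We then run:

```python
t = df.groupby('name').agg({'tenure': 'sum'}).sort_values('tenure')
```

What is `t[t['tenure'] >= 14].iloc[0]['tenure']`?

14

group by name, sum of tenure:
      tenure
name        
Amy       24
Cal        0
Sara      14
Wes       10
sort by tenure:
      tenure
name        
Cal        0
Wes       10
Sara      14
Amy       24
filter rows where tenure >= 14:
      tenure
name        
Sara      14
Amy       24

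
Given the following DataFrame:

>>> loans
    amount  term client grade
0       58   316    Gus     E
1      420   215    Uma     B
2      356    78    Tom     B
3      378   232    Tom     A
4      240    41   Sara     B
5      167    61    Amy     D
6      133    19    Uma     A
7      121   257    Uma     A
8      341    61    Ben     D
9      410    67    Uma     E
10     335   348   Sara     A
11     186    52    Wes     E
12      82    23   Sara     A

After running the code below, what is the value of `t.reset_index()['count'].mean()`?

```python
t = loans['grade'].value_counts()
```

3.25

value_counts of grade:
grade
A    5
E    3
B    3
D    2
Name: count, dtype: int64
reset_index():
  grade  count
0     A      5
1     E      3
2     B      3
3     D      2
Then the mean of column 'count': 3.25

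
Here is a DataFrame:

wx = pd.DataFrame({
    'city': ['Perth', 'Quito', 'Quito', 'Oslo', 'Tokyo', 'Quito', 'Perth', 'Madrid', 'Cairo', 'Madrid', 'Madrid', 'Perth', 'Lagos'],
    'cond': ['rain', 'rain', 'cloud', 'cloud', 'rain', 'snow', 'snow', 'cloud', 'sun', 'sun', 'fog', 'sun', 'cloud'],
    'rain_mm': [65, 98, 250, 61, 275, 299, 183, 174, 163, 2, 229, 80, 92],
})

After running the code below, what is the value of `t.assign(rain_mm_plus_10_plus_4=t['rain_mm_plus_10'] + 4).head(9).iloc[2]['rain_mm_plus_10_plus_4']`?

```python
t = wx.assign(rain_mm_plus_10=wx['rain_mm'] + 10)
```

264

add column rain_mm_plus_10 = wx['rain_mm'] + 10:
      city   cond  rain_mm  rain_mm_plus_10
0    Perth   rain       65               75
1    Quito   rain       98              108
2    Quito  cloud      250              260
3     Oslo  cloud       61               71
4    Tokyo   rain      275              285
5    Quito   snow      299              309
6    Perth   snow      183              193
7   Madrid  cloud      174              184
8    Cairo    sun      163              173
9   Madrid    sun        2               12
10  Madrid    fog      229              239
11   Perth    sun       80               90
12   Lagos  cloud       92              102
add column rain_mm_plus_10_plus_4 = t['rain_mm_plus_10'] + 4:
      city   cond  rain_mm  rain_mm_plus_10  rain_mm_plus_10_plus_4
0    Perth   rain       65               75                      79
1    Quito   rain       98              108                     112
2    Quito  cloud      250              260                     264
3     Oslo  cloud       61               71                      75
4    Tokyo   rain      275              285                     289
5    Quito   snow      299              309                     313
6    Perth   snow      183              193                     197
7   Madrid  cloud      174              184                     188
8    Cairo    sun      163              173                     177
9   Madrid    sun        2               12                      16
10  Madrid    fog      229              239                     243
11   Perth    sun       80               90                      94
12   Lagos  cloud       92              102                     106
take first 9 rows:
     city   cond  rain_mm  rain_mm_plus_10  rain_mm_plus_10_plus_4
0   Perth   rain       65               75                      79
1   Quito   rain       98              108                     112
2   Quito  cloud      250              260                     264
3    Oslo  cloud       61               71                      75
4   Tokyo   rain      275              285                     289
5   Quito   snow      299              309                     313
6   Perth   snow      183              193                     197
7  Madrid  cloud      174              184                     188
8   Cairo    sun      163              173                     177
So iloc[2]['rain_mm_plus_10_plus_4'] = 264.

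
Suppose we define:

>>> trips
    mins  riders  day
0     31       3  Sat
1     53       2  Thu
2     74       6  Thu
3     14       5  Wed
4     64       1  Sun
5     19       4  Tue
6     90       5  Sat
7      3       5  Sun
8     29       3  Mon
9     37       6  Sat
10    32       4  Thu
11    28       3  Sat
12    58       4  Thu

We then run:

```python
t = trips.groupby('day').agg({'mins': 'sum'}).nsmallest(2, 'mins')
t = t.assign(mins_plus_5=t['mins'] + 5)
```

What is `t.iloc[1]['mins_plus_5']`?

group by day, sum of mins:
     mins
day      
Mon    29
Sat   186
Sun    67
Thu   217
Tue    19
Wed    14
take 2 rows with smallest mins:
     mins
day      
Wed    14
Tue    19
add column mins_plus_5 = t['mins'] + 5:
     mins  mins_plus_5
day                   
Wed    14           19
Tue    19           24
The value at position 1, column 'mins_plus_5' is 24.

24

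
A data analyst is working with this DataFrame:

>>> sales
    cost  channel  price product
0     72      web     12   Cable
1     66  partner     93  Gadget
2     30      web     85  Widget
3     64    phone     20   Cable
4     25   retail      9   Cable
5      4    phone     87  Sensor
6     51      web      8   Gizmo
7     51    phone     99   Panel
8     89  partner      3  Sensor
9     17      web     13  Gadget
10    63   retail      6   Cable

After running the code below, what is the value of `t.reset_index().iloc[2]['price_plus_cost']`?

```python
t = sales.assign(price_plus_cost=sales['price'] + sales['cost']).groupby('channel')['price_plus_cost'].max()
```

add column price_plus_cost = sales['price'] + sales['cost']:
    cost  channel  price product  price_plus_cost
0     72      web     12   Cable               84
1     66  partner     93  Gadget              159
2     30      web     85  Widget              115
3     64    phone     20   Cable               84
4     25   retail      9   Cable               34
5      4    phone     87  Sensor               91
6     51      web      8   Gizmo               59
7     51    phone     99   Panel              150
8     89  partner      3  Sensor               92
9     17      web     13  Gadget               30
10    63   retail      6   Cable               69
group by channel, max of price_plus_cost:
channel
partner    159
phone      150
retail      69
web        115
Name: price_plus_cost, dtype: int64
reset_index():
   channel  price_plus_cost
0  partner              159
1    phone              150
2   retail               69
3      web              115
So iloc[2]['price_plus_cost'] = 69.

69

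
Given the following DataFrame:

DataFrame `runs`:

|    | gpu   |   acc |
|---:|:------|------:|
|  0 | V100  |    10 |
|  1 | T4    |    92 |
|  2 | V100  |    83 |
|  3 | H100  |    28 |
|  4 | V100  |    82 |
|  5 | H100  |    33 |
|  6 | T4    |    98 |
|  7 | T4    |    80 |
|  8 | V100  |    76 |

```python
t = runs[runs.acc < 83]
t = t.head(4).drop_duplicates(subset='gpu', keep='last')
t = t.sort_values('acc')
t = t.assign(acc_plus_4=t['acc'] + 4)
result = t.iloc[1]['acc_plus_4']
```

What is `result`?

filter rows where acc < 83:
    gpu  acc
0  V100   10
3  H100   28
4  V100   82
5  H100   33
7    T4   80
8  V100   76
take first 4 rows:
    gpu  acc
0  V100   10
3  H100   28
4  V100   82
5  H100   33
drop duplicate gpu (keep=last):
    gpu  acc
4  V100   82
5  H100   33
sort by acc:
    gpu  acc
5  H100   33
4  V100   82
add column acc_plus_4 = t['acc'] + 4:
    gpu  acc  acc_plus_4
5  H100   33          37
4  V100   82          86

86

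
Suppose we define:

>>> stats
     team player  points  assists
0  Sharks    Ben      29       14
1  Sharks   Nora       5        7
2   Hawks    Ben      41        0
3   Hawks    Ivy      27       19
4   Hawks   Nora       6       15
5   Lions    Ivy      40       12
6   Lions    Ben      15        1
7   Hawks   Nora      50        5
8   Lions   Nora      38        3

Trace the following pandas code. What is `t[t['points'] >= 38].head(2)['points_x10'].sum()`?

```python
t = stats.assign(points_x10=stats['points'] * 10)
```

810

add column points_x10 = stats['points'] * 10:
     team player  points  assists  points_x10
0  Sharks    Ben      29       14         290
1  Sharks   Nora       5        7          50
2   Hawks    Ben      41        0         410
3   Hawks    Ivy      27       19         270
4   Hawks   Nora       6       15          60
5   Lions    Ivy      40       12         400
6   Lions    Ben      15        1         150
7   Hawks   Nora      50        5         500
8   Lions   Nora      38        3         380
filter rows where points >= 38:
    team player  points  assists  points_x10
2  Hawks    Ben      41        0         410
5  Lions    Ivy      40       12         400
7  Hawks   Nora      50        5         500
8  Lions   Nora      38        3         380
take first 2 rows:
    team player  points  assists  points_x10
2  Hawks    Ben      41        0         410
5  Lions    Ivy      40       12         400
Finally, sum of column 'points_x10' = 810.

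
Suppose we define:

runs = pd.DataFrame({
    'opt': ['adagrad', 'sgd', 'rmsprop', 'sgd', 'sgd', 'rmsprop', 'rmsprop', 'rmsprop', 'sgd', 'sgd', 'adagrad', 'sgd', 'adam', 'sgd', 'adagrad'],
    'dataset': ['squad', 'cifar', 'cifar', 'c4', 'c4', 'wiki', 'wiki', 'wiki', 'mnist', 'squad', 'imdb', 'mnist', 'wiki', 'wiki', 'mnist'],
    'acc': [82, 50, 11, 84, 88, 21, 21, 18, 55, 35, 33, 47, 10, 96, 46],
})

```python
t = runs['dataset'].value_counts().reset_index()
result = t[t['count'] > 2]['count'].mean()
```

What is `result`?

value_counts of dataset:
dataset
wiki     5
mnist    3
squad    2
cifar    2
c4       2
imdb     1
Name: count, dtype: int64
reset_index():
  dataset  count
0    wiki      5
1   mnist      3
2   squad      2
3   cifar      2
4      c4      2
5    imdb      1
filter rows where count > 2:
  dataset  count
0    wiki      5
1   mnist      3

4.0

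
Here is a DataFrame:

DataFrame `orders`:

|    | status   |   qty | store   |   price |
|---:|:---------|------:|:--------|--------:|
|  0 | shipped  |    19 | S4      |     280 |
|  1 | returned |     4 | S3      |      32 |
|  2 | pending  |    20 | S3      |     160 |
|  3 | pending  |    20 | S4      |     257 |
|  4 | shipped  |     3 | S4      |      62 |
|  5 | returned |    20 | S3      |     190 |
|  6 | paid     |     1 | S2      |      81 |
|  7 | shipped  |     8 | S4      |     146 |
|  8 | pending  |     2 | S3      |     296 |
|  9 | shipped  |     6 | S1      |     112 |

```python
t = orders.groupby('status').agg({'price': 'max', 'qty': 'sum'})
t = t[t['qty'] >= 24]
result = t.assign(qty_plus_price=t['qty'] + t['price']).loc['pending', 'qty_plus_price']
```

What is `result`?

group by status: max(price), sum(qty):
          price  qty
status              
paid         81    1
pending     296   42
returned    190   24
shipped     280   36
filter rows where qty >= 24:
          price  qty
status              
pending     296   42
returned    190   24
shipped     280   36
add column qty_plus_price = t['qty'] + t['price']:
          price  qty  qty_plus_price
status                              
pending     296   42             338
returned    190   24             214
shipped     280   36             316
value at row 'pending', column 'qty_plus_price' → 338

338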